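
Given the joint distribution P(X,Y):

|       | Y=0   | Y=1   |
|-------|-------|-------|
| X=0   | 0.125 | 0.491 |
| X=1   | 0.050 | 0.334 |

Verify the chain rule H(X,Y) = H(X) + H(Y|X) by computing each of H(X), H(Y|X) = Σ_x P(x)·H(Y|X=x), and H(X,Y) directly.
H(X) = 0.9608 bits, H(Y|X) = 0.6626 bits, H(X,Y) = 1.6234 bits

Marginal of X (row sums):
  P(X=0) = 0.125 + 0.491 = 0.616
  P(X=1) = 0.050 + 0.334 = 0.384
H(X) = -[0.616·log₂(0.616) + 0.384·log₂(0.384)]
  = 0.43058 + 0.53024 = 0.9608 bits

H(Y|X) = Σ_x P(x)·H(Y|X=x):
  X=0: P(X=0) = 0.616, P(Y|X=0) = (125/616, 491/616) → H(Y|X=0) = 0.72773
  X=1: P(X=1) = 0.384, P(Y|X=1) = (25/192, 167/192) → H(Y|X=1) = 0.55801
H(Y|X) = 0.616·0.72773 + 0.384·0.55801 = 0.6626 bits

H(X,Y) = -Σ_{x,y} P(x,y) log₂ P(x,y). Per-cell terms -P(x,y)·log₂P(x,y):
  X=0: 0.37500, 0.50387
  X=1: 0.21610, 0.52841
Sum of the 4 terms: H(X,Y) = 1.6234 bits

Chain rule check:
  H(X) + H(Y|X) = 0.9608 + 0.6626 = 1.6234 bits
  H(X,Y) = 1.6234 bits
✓ Chain rule verified.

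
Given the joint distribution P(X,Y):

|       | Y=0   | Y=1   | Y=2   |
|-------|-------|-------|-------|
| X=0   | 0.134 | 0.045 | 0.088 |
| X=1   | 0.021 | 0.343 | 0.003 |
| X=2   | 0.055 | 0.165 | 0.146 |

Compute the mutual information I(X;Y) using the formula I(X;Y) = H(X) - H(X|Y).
0.3734 bits

I(X;Y) = H(X) - H(X|Y)

Marginal of X (row sums):
  P(X=0) = 0.134 + 0.045 + 0.088 = 0.267
  P(X=1) = 0.021 + 0.343 + 0.003 = 0.367
  P(X=2) = 0.055 + 0.165 + 0.146 = 0.366
H(X) = -[0.267·log₂(0.267) + 0.367·log₂(0.367) + 0.366·log₂(0.366)]
  = 0.50866 + 0.53074 + 0.53073 = 1.57013 bits

Marginal of Y (column sums):
  P(Y=0) = 0.134 + 0.021 + 0.055 = 0.210
  P(Y=1) = 0.045 + 0.343 + 0.165 = 0.553
  P(Y=2) = 0.088 + 0.003 + 0.146 = 0.237
H(X|Y) = Σ_y P(y)·H(X|Y=y):
  Y=0: P(Y=0) = 0.210, P(X|Y=0) = (67/105, 1/10, 11/42) → H(X|Y=0) = 1.25201
  Y=1: P(Y=1) = 0.553, P(X|Y=1) = (45/553, 49/79, 165/553) → H(X|Y=1) = 1.24252
  Y=2: P(Y=2) = 0.237, P(X|Y=2) = (88/237, 1/79, 146/237) → H(X|Y=2) = 1.04107
H(X|Y) = 0.210·1.25201 + 0.553·1.24252 + 0.237·1.04107 = 1.19677 bits

I(X;Y) = H(X) - H(X|Y) = 1.57013 - 1.19677 = 0.3734 bits

Cross-check via I(X;Y) = H(X) + H(Y) - H(X,Y): computing H(Y) from the column sums and H(X,Y) from the 9 cells in the same way gives H(Y) = 1.43770 bits and H(X,Y) = 2.63447 bits, so
I(X;Y) = 1.57013 + 1.43770 - 2.63447 = 0.3734 bits ✓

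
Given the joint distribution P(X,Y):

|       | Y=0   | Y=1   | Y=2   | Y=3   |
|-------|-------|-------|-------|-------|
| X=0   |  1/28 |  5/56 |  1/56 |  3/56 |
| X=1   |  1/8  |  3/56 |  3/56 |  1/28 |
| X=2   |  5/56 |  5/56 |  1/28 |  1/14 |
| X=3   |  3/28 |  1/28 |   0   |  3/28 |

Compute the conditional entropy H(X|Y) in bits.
1.8463 bits

H(X|Y) = H(X,Y) - H(Y)

H(X,Y) = -Σ_{x,y} P(x,y) log₂ P(x,y). Per-cell terms -P(x,y)·log₂P(x,y):
  X=0: 0.17169, 0.31120, 0.10370, 0.22620
  X=1: 0.37500, 0.22620, 0.22620, 0.17169
  X=2: 0.31120, 0.31120, 0.17169, 0.27195
  X=3: 0.34526, 0.17169, 0.00000, 0.34526
  (cells with P = 0 contribute 0)
Sum of the 16 terms: H(X,Y) = 3.74013 bits

Marginal of Y (column sums):
  P(Y=0) = 1/28 + 1/8 + 5/56 + 3/28 = 5/14
  P(Y=1) = 5/56 + 3/56 + 5/56 + 1/28 = 15/56
  P(Y=2) = 1/56 + 3/56 + 1/28 + 0 = 3/28
  P(Y=3) = 3/56 + 1/28 + 1/14 + 3/28 = 15/56
H(Y) = -[(5/14)·log₂(5/14) + (15/56)·log₂(15/56) + (3/28)·log₂(3/28) + (15/56)·log₂(15/56)]
  = 0.53051 + 0.50905 + 0.34526 + 0.50905 = 1.89387 bits

H(X|Y) = H(X,Y) - H(Y) = 3.74013 - 1.89387 = 1.8463 bits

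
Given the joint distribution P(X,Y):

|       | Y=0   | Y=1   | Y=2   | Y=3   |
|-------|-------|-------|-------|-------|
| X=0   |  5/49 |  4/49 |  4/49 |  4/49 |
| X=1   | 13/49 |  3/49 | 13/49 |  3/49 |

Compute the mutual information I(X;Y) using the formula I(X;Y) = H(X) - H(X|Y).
0.0636 bits

I(X;Y) = H(X) - H(X|Y)

Marginal of X (row sums):
  P(X=0) = 5/49 + 4/49 + 4/49 + 4/49 = 17/49
  P(X=1) = 13/49 + 3/49 + 13/49 + 3/49 = 32/49
H(X) = -[(17/49)·log₂(17/49) + (32/49)·log₂(32/49)]
  = 0.5299 + 0.4014 = 0.9313 bits

Marginal of Y (column sums):
  P(Y=0) = 5/49 + 13/49 = 18/49
  P(Y=1) = 4/49 + 3/49 = 1/7
  P(Y=2) = 4/49 + 13/49 = 17/49
  P(Y=3) = 4/49 + 3/49 = 1/7
H(X|Y) = Σ_y P(y)·H(X|Y=y):
  Y=0: P(Y=0) = 18/49, P(X|Y=0) = (5/18, 13/18) → H(X|Y=0) = 0.8524
  Y=1: P(Y=1) = 1/7, P(X|Y=1) = (4/7, 3/7) → H(X|Y=1) = 0.9852
  Y=2: P(Y=2) = 17/49, P(X|Y=2) = (4/17, 13/17) → H(X|Y=2) = 0.7871
  Y=3: P(Y=3) = 1/7, P(X|Y=3) = (4/7, 3/7) → H(X|Y=3) = 0.9852
H(X|Y) = (18/49)·0.8524 + (1/7)·0.9852 + (17/49)·0.7871 + (1/7)·0.9852 = 0.8677 bits

I(X;Y) = H(X) - H(X|Y) = 0.9313 - 0.8677 = 0.0636 bits

Cross-check via I(X;Y) = H(X) + H(Y) - H(X,Y): computing H(Y) from the column sums and H(X,Y) from the 8 cells in the same way gives H(Y) = 1.8627 bits and H(X,Y) = 2.7304 bits, so
I(X;Y) = 0.9313 + 1.8627 - 2.7304 = 0.0636 bits ✓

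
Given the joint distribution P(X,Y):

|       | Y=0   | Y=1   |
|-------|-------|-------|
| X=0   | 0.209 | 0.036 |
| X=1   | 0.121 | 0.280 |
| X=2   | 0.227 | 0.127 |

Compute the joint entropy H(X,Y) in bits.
2.3913 bits

H(X,Y) = -Σ_{x,y} P(x,y) log₂ P(x,y). Per-cell terms -P(x,y)·log₂P(x,y):
  X=0: 0.4720, 0.1727
  X=1: 0.3687, 0.5142
  X=2: 0.4856, 0.3781
Sum of the 6 terms: H(X,Y) = 2.3913 bits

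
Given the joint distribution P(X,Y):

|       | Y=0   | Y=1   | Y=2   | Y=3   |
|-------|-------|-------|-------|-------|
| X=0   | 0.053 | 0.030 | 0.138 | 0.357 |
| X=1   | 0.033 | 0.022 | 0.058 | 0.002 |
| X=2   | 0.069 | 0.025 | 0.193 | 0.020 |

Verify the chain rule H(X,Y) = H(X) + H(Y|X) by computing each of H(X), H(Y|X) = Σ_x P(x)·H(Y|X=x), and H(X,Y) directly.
H(X) = 1.3390 bits, H(Y|X) = 1.4721 bits, H(X,Y) = 2.8110 bits

Marginal of X (row sums):
  P(X=0) = 0.053 + 0.030 + 0.138 + 0.357 = 0.578
  P(X=1) = 0.033 + 0.022 + 0.058 + 0.002 = 0.115
  P(X=2) = 0.069 + 0.025 + 0.193 + 0.020 = 0.307
H(X) = -[0.578·log₂(0.578) + 0.115·log₂(0.115) + 0.307·log₂(0.307)]
  = 0.45712 + 0.35883 + 0.52303 = 1.3390 bits

H(Y|X) = Σ_x P(x)·H(Y|X=x):
  X=0: P(X=0) = 0.578, P(Y|X=0) = (53/578, 15/289, 69/289, 21/34) → H(Y|X=0) = 1.46032
  X=1: P(X=1) = 0.115, P(Y|X=1) = (33/115, 22/115, 58/115, 2/115) → H(Y|X=1) = 1.57301
  X=2: P(X=2) = 0.307, P(Y|X=2) = (69/307, 25/307, 193/307, 20/307) → H(Y|X=2) = 1.45634
H(Y|X) = 0.578·1.46032 + 0.115·1.57301 + 0.307·1.45634 = 1.4721 bits

H(X,Y) = -Σ_{x,y} P(x,y) log₂ P(x,y). Per-cell terms -P(x,y)·log₂P(x,y):
  X=0: 0.22461, 0.15177, 0.39430, 0.53050
  X=1: 0.16241, 0.12114, 0.23825, 0.01793
  X=2: 0.26615, 0.13305, 0.45805, 0.11288
Sum of the 12 terms: H(X,Y) = 2.8110 bits

Chain rule check:
  H(X) + H(Y|X) = 1.3390 + 1.4721 = 2.8111 bits
  H(X,Y) = 2.8110 bits
✓ Chain rule verified (Δ = 0.0001 is 4-dp rounding noise: each of the three values was rounded independently).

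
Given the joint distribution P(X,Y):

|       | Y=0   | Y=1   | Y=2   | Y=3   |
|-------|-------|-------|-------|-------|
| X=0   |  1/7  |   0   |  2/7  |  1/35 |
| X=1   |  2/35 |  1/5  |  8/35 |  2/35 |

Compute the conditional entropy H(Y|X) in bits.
1.4923 bits

H(Y|X) = H(X,Y) - H(X)

H(X,Y) = -Σ_{x,y} P(x,y) log₂ P(x,y). Per-cell terms -P(x,y)·log₂P(x,y):
  X=0: 0.40105, 0.00000, 0.51639, 0.14655
  X=1: 0.23596, 0.46439, 0.48669, 0.23596
  (cells with P = 0 contribute 0)
Sum of the 8 terms: H(X,Y) = 2.4870 bits

Marginal of X (row sums):
  P(X=0) = 1/7 + 0 + 2/7 + 1/35 = 16/35
  P(X=1) = 2/35 + 1/5 + 8/35 + 2/35 = 19/35
H(X) = -[(16/35)·log₂(16/35) + (19/35)·log₂(19/35)]
  = 0.51624 + 0.47845 = 0.9947 bits

H(Y|X) = H(X,Y) - H(X) = 2.4870 - 0.9947 = 1.4923 bits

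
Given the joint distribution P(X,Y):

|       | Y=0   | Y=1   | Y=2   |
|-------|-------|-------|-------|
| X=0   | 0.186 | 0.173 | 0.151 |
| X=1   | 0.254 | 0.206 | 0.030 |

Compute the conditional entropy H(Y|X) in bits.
1.4248 bits

H(Y|X) = H(X,Y) - H(X)

H(X,Y) = -Σ_{x,y} P(x,y) log₂ P(x,y). Per-cell terms -P(x,y)·log₂P(x,y):
  X=0: 0.4513523, 0.4378900, 0.4118343
  X=1: 0.5021833, 0.4695325, 0.1517668
Sum of the 6 terms: H(X,Y) = 2.424559 bits

Marginal of X (row sums):
  P(X=0) = 0.186 + 0.173 + 0.151 = 0.510
  P(X=1) = 0.254 + 0.206 + 0.030 = 0.490
H(X) = -[0.510·log₂(0.510) + 0.490·log₂(0.490)]
  = 0.4954297 + 0.5042817 = 0.999711 bits

H(Y|X) = H(X,Y) - H(X) = 2.424559 - 0.999711 = 1.4248 bits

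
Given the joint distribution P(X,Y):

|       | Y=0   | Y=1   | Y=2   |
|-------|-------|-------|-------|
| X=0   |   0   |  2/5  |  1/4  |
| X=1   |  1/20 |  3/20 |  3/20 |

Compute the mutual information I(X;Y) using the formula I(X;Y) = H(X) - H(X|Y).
0.0874 bits

I(X;Y) = H(X) - H(X|Y)

Marginal of X (row sums):
  P(X=0) = 0 + 2/5 + 1/4 = 13/20
  P(X=1) = 1/20 + 3/20 + 3/20 = 7/20
H(X) = -[(13/20)·log₂(13/20) + (7/20)·log₂(7/20)]
  = 0.403967 + 0.530101 = 0.934068 bits

Marginal of Y (column sums):
  P(Y=0) = 0 + 1/20 = 1/20
  P(Y=1) = 2/5 + 3/20 = 11/20
  P(Y=2) = 1/4 + 3/20 = 2/5
H(X|Y) = Σ_y P(y)·H(X|Y=y):
  Y=0: P(Y=0) = 1/20, P(X|Y=0) = (0, 1) → H(X|Y=0) = 0.000000
  Y=1: P(Y=1) = 11/20, P(X|Y=1) = (8/11, 3/11) → H(X|Y=1) = 0.845351
  Y=2: P(Y=2) = 2/5, P(X|Y=2) = (5/8, 3/8) → H(X|Y=2) = 0.954434
H(X|Y) = (1/20)·0.000000 + (11/20)·0.845351 + (2/5)·0.954434 = 0.846717 bits

I(X;Y) = H(X) - H(X|Y) = 0.934068 - 0.846717 = 0.0874 bits

Cross-check via I(X;Y) = H(X) + H(Y) - H(X,Y): computing H(Y) from the column sums and H(X,Y) from the 6 cells in the same way gives H(Y) = 1.219241 bits and H(X,Y) = 2.065957 bits, so
I(X;Y) = 0.934068 + 1.219241 - 2.065957 = 0.0874 bits ✓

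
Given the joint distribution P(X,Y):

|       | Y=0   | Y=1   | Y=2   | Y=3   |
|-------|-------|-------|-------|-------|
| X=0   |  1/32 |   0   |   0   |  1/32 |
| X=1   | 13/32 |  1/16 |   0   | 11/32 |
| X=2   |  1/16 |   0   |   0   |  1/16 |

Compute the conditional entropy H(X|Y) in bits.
0.8482 bits

H(X|Y) = H(X,Y) - H(Y)

H(X,Y) = -Σ_{x,y} P(x,y) log₂ P(x,y). Per-cell terms -P(x,y)·log₂P(x,y):
  X=0: 0.15625, 0.00000, 0.00000, 0.15625
  X=1: 0.52795, 0.25000, 0.00000, 0.52957
  X=2: 0.25000, 0.00000, 0.00000, 0.25000
  (cells with P = 0 contribute 0)
Sum of the 12 terms: H(X,Y) = 2.1200 bits

Marginal of Y (column sums):
  P(Y=0) = 1/32 + 13/32 + 1/16 = 1/2
  P(Y=1) = 0 + 1/16 + 0 = 1/16
  P(Y=2) = 0 + 0 + 0 = 0
  P(Y=3) = 1/32 + 11/32 + 1/16 = 7/16
H(Y) = -[(1/2)·log₂(1/2) + (1/16)·log₂(1/16) + (7/16)·log₂(7/16)]   (outcomes with P = 0 contribute 0)
  = 0.50000 + 0.25000 + 0.52178 = 1.2718 bits

H(X|Y) = H(X,Y) - H(Y) = 2.1200 - 1.2718 = 0.8482 bits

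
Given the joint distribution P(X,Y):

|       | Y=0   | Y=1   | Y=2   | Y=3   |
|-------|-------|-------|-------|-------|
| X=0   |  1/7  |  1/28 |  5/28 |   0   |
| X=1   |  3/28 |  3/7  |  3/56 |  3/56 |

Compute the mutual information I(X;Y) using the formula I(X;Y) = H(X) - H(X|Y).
0.3314 bits

I(X;Y) = H(X) - H(X|Y)

Marginal of X (row sums):
  P(X=0) = 1/7 + 1/28 + 5/28 + 0 = 5/14
  P(X=1) = 3/28 + 3/7 + 3/56 + 3/56 = 9/14
H(X) = -[(5/14)·log₂(5/14) + (9/14)·log₂(9/14)]
  = 0.53051 + 0.40978 = 0.9403 bits

Marginal of Y (column sums):
  P(Y=0) = 1/7 + 3/28 = 1/4
  P(Y=1) = 1/28 + 3/7 = 13/28
  P(Y=2) = 5/28 + 3/56 = 13/56
  P(Y=3) = 0 + 3/56 = 3/56
H(X|Y) = Σ_y P(y)·H(X|Y=y):
  Y=0: P(Y=0) = 1/4, P(X|Y=0) = (4/7, 3/7) → H(X|Y=0) = 0.98523
  Y=1: P(Y=1) = 13/28, P(X|Y=1) = (1/13, 12/13) → H(X|Y=1) = 0.39124
  Y=2: P(Y=2) = 13/56, P(X|Y=2) = (10/13, 3/13) → H(X|Y=2) = 0.77935
  Y=3: P(Y=3) = 3/56, P(X|Y=3) = (0, 1) → H(X|Y=3) = 0.00000
H(X|Y) = (1/4)·0.98523 + (13/28)·0.39124 + (13/56)·0.77935 + (3/56)·0.00000 = 0.6089 bits

I(X;Y) = H(X) - H(X|Y) = 0.9403 - 0.6089 = 0.3314 bits

Cross-check via I(X;Y) = H(X) + H(Y) - H(X,Y): computing H(Y) from the column sums and H(X,Y) from the 8 cells in the same way gives H(Y) = 1.7292 bits and H(X,Y) = 2.3381 bits, so
I(X;Y) = 0.9403 + 1.7292 - 2.3381 = 0.3314 bits ✓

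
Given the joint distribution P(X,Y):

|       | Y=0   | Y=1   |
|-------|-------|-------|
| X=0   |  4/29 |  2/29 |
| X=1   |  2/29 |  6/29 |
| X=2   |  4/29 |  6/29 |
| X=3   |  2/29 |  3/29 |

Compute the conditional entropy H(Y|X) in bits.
0.9160 bits

H(Y|X) = H(X,Y) - H(X)

H(X,Y) = -Σ_{x,y} P(x,y) log₂ P(x,y). Per-cell terms -P(x,y)·log₂P(x,y):
  X=0: 0.39420, 0.26607
  X=1: 0.26607, 0.47028
  X=2: 0.39420, 0.47028
  X=3: 0.26607, 0.33859
Sum of the 8 terms: H(X,Y) = 2.86576 bits

Marginal of X (row sums):
  P(X=0) = 4/29 + 2/29 = 6/29
  P(X=1) = 2/29 + 6/29 = 8/29
  P(X=2) = 4/29 + 6/29 = 10/29
  P(X=3) = 2/29 + 3/29 = 5/29
H(X) = -[(6/29)·log₂(6/29) + (8/29)·log₂(8/29) + (10/29)·log₂(10/29) + (5/29)·log₂(5/29)]
  = 0.47028 + 0.51255 + 0.52967 + 0.43725 = 1.94975 bits

H(Y|X) = H(X,Y) - H(X) = 2.86576 - 1.94975 = 0.9160 bits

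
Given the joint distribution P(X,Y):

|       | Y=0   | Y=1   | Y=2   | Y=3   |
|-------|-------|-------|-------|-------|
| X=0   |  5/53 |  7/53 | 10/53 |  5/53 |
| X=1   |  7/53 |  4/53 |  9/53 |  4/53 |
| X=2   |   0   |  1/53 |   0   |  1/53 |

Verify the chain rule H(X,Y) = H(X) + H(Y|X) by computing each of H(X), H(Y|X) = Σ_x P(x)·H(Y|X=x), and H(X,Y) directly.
H(X) = 1.1917 bits, H(Y|X) = 1.8896 bits, H(X,Y) = 3.0813 bits

Marginal of X (row sums):
  P(X=0) = 5/53 + 7/53 + 10/53 + 5/53 = 27/53
  P(X=1) = 7/53 + 4/53 + 9/53 + 4/53 = 24/53
  P(X=2) = 0 + 1/53 + 0 + 1/53 = 2/53
H(X) = -[(27/53)·log₂(27/53) + (24/53)·log₂(24/53) + (2/53)·log₂(2/53)]
  = 0.49570 + 0.51757 + 0.17841 = 1.1917 bits

H(Y|X) = Σ_x P(x)·H(Y|X=x):
  X=0: P(X=0) = 27/53, P(Y|X=0) = (5/27, 7/27, 10/27, 5/27) → H(Y|X=0) = 1.93674
  X=1: P(X=1) = 24/53, P(Y|X=1) = (7/24, 1/6, 3/8, 1/6) → H(Y|X=1) = 1.91076
  X=2: P(X=2) = 2/53, P(Y|X=2) = (0, 1/2, 0, 1/2) → H(Y|X=2) = 1.00000
H(Y|X) = (27/53)·1.93674 + (24/53)·1.91076 + (2/53)·1.00000 = 1.8896 bits

H(X,Y) = -Σ_{x,y} P(x,y) log₂ P(x,y). Per-cell terms -P(x,y)·log₂P(x,y):
  X=0: 0.32132, 0.38574, 0.45396, 0.32132
  X=1: 0.38574, 0.28135, 0.43438, 0.28135
  X=2: 0.00000, 0.10807, 0.00000, 0.10807
  (cells with P = 0 contribute 0)
Sum of the 12 terms: H(X,Y) = 3.0813 bits

Chain rule check:
  H(X) + H(Y|X) = 1.1917 + 1.8896 = 3.0813 bits
  H(X,Y) = 3.0813 bits
✓ Chain rule verified.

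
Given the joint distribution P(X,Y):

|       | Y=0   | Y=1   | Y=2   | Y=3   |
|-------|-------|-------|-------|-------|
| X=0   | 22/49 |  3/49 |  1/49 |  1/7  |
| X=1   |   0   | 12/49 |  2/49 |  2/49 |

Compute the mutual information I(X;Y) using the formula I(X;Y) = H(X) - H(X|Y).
0.4938 bits

I(X;Y) = H(X) - H(X|Y)

Marginal of X (row sums):
  P(X=0) = 22/49 + 3/49 + 1/49 + 1/7 = 33/49
  P(X=1) = 0 + 12/49 + 2/49 + 2/49 = 16/49
H(X) = -[(33/49)·log₂(33/49) + (16/49)·log₂(16/49)]
  = 0.38409 + 0.52725 = 0.91134 bits

Marginal of Y (column sums):
  P(Y=0) = 22/49 + 0 = 22/49
  P(Y=1) = 3/49 + 12/49 = 15/49
  P(Y=2) = 1/49 + 2/49 = 3/49
  P(Y=3) = 1/7 + 2/49 = 9/49
H(X|Y) = Σ_y P(y)·H(X|Y=y):
  Y=0: P(Y=0) = 22/49, P(X|Y=0) = (1, 0) → H(X|Y=0) = 0.00000
  Y=1: P(Y=1) = 15/49, P(X|Y=1) = (1/5, 4/5) → H(X|Y=1) = 0.72193
  Y=2: P(Y=2) = 3/49, P(X|Y=2) = (1/3, 2/3) → H(X|Y=2) = 0.91830
  Y=3: P(Y=3) = 9/49, P(X|Y=3) = (7/9, 2/9) → H(X|Y=3) = 0.76420
H(X|Y) = (22/49)·0.00000 + (15/49)·0.72193 + (3/49)·0.91830 + (9/49)·0.76420 = 0.41758 bits

I(X;Y) = H(X) - H(X|Y) = 0.91134 - 0.41758 = 0.4938 bits

Cross-check via I(X;Y) = H(X) + H(Y) - H(X,Y): computing H(Y) from the column sums and H(X,Y) from the 8 cells in the same way gives H(Y) = 1.73726 bits and H(X,Y) = 2.15484 bits, so
I(X;Y) = 0.91134 + 1.73726 - 2.15484 = 0.4938 bits ✓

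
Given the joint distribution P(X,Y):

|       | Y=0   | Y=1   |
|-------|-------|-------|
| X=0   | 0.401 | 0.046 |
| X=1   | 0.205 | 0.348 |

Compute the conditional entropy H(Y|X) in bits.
0.7398 bits

H(Y|X) = H(X,Y) - H(X)

H(X,Y) = -Σ_{x,y} P(x,y) log₂ P(x,y). Per-cell terms -P(x,y)·log₂P(x,y):
  X=0: 0.528649, 0.204342
  X=1: 0.468692, 0.529949
Sum of the 4 terms: H(X,Y) = 1.731632 bits

Marginal of X (row sums):
  P(X=0) = 0.401 + 0.046 = 0.447
  P(X=1) = 0.205 + 0.348 = 0.553
H(X) = -[0.447·log₂(0.447) + 0.553·log₂(0.553)]
  = 0.519259 + 0.472621 = 0.991880 bits

H(Y|X) = H(X,Y) - H(X) = 1.731632 - 0.991880 = 0.7398 bits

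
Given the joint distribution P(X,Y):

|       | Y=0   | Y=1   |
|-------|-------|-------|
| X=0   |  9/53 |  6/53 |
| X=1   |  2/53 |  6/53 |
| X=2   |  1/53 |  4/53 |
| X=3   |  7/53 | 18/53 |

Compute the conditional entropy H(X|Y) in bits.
1.6873 bits

H(X|Y) = H(X,Y) - H(Y)

H(X,Y) = -Σ_{x,y} P(x,y) log₂ P(x,y). Per-cell terms -P(x,y)·log₂P(x,y):
  X=0: 0.43438, 0.35581
  X=1: 0.17841, 0.35581
  X=2: 0.10807, 0.28135
  X=3: 0.38574, 0.52913
Sum of the 8 terms: H(X,Y) = 2.6287 bits

Marginal of Y (column sums):
  P(Y=0) = 9/53 + 2/53 + 1/53 + 7/53 = 19/53
  P(Y=1) = 6/53 + 6/53 + 4/53 + 18/53 = 34/53
H(Y) = -[(19/53)·log₂(19/53) + (34/53)·log₂(34/53)]
  = 0.53056 + 0.41086 = 0.9414 bits

H(X|Y) = H(X,Y) - H(Y) = 2.6287 - 0.9414 = 1.6873 bits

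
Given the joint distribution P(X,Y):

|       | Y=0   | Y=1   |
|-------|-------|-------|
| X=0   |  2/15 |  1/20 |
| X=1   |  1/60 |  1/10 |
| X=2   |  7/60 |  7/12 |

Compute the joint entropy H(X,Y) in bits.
1.8495 bits

H(X,Y) = -Σ_{x,y} P(x,y) log₂ P(x,y). Per-cell terms -P(x,y)·log₂P(x,y):
  X=0: 0.3876, 0.2161
  X=1: 0.0984, 0.3322
  X=2: 0.3616, 0.4536
Sum of the 6 terms: H(X,Y) = 1.8495 bits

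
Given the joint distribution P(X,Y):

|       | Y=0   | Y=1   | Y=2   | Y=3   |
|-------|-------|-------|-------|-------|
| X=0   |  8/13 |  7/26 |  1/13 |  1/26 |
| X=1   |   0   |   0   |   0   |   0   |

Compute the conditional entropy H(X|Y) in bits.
0.0000 bits

H(X|Y) = H(X,Y) - H(Y)

H(X,Y) = -Σ_{x,y} P(x,y) log₂ P(x,y). Per-cell terms -P(x,y)·log₂P(x,y):
  X=0: 0.43104, 0.50968, 0.28465, 0.18079
  X=1: 0.00000, 0.00000, 0.00000, 0.00000
  (cells with P = 0 contribute 0)
Sum of the 8 terms: H(X,Y) = 1.4062 bits

Marginal of Y (column sums):
  P(Y=0) = 8/13 + 0 = 8/13
  P(Y=1) = 7/26 + 0 = 7/26
  P(Y=2) = 1/13 + 0 = 1/13
  P(Y=3) = 1/26 + 0 = 1/26
H(Y) = -[(8/13)·log₂(8/13) + (7/26)·log₂(7/26) + (1/13)·log₂(1/13) + (1/26)·log₂(1/26)]
  = 0.43104 + 0.50968 + 0.28465 + 0.18079 = 1.4062 bits

H(X|Y) = H(X,Y) - H(Y) = 1.4062 - 1.4062 = 0.0000 bits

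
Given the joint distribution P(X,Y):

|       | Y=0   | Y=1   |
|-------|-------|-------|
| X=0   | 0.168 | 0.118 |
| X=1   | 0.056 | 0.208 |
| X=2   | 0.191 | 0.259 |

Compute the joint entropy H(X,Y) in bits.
2.4612 bits

H(X,Y) = -Σ_{x,y} P(x,y) log₂ P(x,y). Per-cell terms -P(x,y)·log₂P(x,y):
  X=0: 0.4323, 0.3638
  X=1: 0.2329, 0.4712
  X=2: 0.4562, 0.5048
Sum of the 6 terms: H(X,Y) = 2.4612 bits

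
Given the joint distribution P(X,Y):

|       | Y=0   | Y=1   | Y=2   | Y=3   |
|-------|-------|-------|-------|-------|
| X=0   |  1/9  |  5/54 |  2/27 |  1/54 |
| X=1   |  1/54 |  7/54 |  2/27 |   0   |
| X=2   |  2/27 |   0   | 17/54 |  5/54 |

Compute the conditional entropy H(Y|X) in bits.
1.4327 bits

H(Y|X) = H(X,Y) - H(X)

H(X,Y) = -Σ_{x,y} P(x,y) log₂ P(x,y). Per-cell terms -P(x,y)·log₂P(x,y):
  X=0: 0.352214, 0.317867, 0.278140, 0.106572
  X=1: 0.106572, 0.382088, 0.278140, 0.000000
  X=2: 0.278140, 0.000000, 0.524930, 0.317867
  (cells with P = 0 contribute 0)
Sum of the 12 terms: H(X,Y) = 2.94253 bits

Marginal of X (row sums):
  P(X=0) = 1/9 + 5/54 + 2/27 + 1/54 = 8/27
  P(X=1) = 1/54 + 7/54 + 2/27 + 0 = 2/9
  P(X=2) = 2/27 + 0 + 17/54 + 5/54 = 13/27
H(X) = -[(8/27)·log₂(8/27) + (2/9)·log₂(2/9) + (13/27)·log₂(13/27)]
  = 0.519967 + 0.482206 + 0.507697 = 1.50987 bits

H(Y|X) = H(X,Y) - H(X) = 2.94253 - 1.50987 = 1.4327 bits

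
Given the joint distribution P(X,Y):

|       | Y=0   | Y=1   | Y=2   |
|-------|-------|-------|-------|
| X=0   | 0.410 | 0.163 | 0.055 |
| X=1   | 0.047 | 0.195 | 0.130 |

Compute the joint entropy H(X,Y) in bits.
2.2340 bits

H(X,Y) = -Σ_{x,y} P(x,y) log₂ P(x,y). Per-cell terms -P(x,y)·log₂P(x,y):
  X=0: 0.52738, 0.42658, 0.23014
  X=1: 0.20733, 0.45990, 0.38264
Sum of the 6 terms: H(X,Y) = 2.2340 bits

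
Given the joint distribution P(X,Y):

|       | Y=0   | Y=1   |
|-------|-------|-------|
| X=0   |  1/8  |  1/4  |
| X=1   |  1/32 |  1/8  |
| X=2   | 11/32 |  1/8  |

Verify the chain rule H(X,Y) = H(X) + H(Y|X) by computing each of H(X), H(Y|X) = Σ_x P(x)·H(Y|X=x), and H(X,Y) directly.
H(X) = 1.4615 bits, H(Y|X) = 0.8493 bits, H(X,Y) = 2.3108 bits

Marginal of X (row sums):
  P(X=0) = 1/8 + 1/4 = 3/8
  P(X=1) = 1/32 + 1/8 = 5/32
  P(X=2) = 11/32 + 1/8 = 15/32
H(X) = -[(3/8)·log₂(3/8) + (5/32)·log₂(5/32) + (15/32)·log₂(15/32)]
  = 0.53064 + 0.41845 + 0.51240 = 1.4615 bits

H(Y|X) = Σ_x P(x)·H(Y|X=x):
  X=0: P(X=0) = 3/8, P(Y|X=0) = (1/3, 2/3) → H(Y|X=0) = 0.91830
  X=1: P(X=1) = 5/32, P(Y|X=1) = (1/5, 4/5) → H(Y|X=1) = 0.72193
  X=2: P(X=2) = 15/32, P(Y|X=2) = (11/15, 4/15) → H(Y|X=2) = 0.83664
H(Y|X) = (3/8)·0.91830 + (5/32)·0.72193 + (15/32)·0.83664 = 0.8493 bits

H(X,Y) = -Σ_{x,y} P(x,y) log₂ P(x,y). Per-cell terms -P(x,y)·log₂P(x,y):
  X=0: 0.37500, 0.50000
  X=1: 0.15625, 0.37500
  X=2: 0.52957, 0.37500
Sum of the 6 terms: H(X,Y) = 2.3108 bits

Chain rule check:
  H(X) + H(Y|X) = 1.4615 + 0.8493 = 2.3108 bits
  H(X,Y) = 2.3108 bits
✓ Chain rule verified.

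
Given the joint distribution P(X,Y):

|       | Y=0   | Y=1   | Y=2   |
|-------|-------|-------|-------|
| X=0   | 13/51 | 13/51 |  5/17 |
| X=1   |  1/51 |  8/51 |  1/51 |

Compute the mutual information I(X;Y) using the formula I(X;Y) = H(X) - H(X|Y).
0.1115 bits

I(X;Y) = H(X) - H(X|Y)

Marginal of X (row sums):
  P(X=0) = 13/51 + 13/51 + 5/17 = 41/51
  P(X=1) = 1/51 + 8/51 + 1/51 = 10/51
H(X) = -[(41/51)·log₂(41/51) + (10/51)·log₂(10/51)]
  = 0.2531 + 0.4609 = 0.7140 bits

Marginal of Y (column sums):
  P(Y=0) = 13/51 + 1/51 = 14/51
  P(Y=1) = 13/51 + 8/51 = 7/17
  P(Y=2) = 5/17 + 1/51 = 16/51
H(X|Y) = Σ_y P(y)·H(X|Y=y):
  Y=0: P(Y=0) = 14/51, P(X|Y=0) = (13/14, 1/14) → H(X|Y=0) = 0.3712
  Y=1: P(Y=1) = 7/17, P(X|Y=1) = (13/21, 8/21) → H(X|Y=1) = 0.9587
  Y=2: P(Y=2) = 16/51, P(X|Y=2) = (15/16, 1/16) → H(X|Y=2) = 0.3373
H(X|Y) = (14/51)·0.3712 + (7/17)·0.9587 + (16/51)·0.3373 = 0.6025 bits

I(X;Y) = H(X) - H(X|Y) = 0.7140 - 0.6025 = 0.1115 bits

Cross-check via I(X;Y) = H(X) + H(Y) - H(X,Y): computing H(Y) from the column sums and H(X,Y) from the 6 cells in the same way gives H(Y) = 1.5638 bits and H(X,Y) = 2.1663 bits, so
I(X;Y) = 0.7140 + 1.5638 - 2.1663 = 0.1115 bits ✓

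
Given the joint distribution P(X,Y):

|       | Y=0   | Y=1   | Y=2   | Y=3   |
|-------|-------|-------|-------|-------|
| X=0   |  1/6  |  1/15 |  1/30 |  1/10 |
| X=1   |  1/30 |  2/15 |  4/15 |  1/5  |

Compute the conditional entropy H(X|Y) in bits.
0.7401 bits

H(X|Y) = H(X,Y) - H(Y)

H(X,Y) = -Σ_{x,y} P(x,y) log₂ P(x,y). Per-cell terms -P(x,y)·log₂P(x,y):
  X=0: 0.43083, 0.26046, 0.16356, 0.33219
  X=1: 0.16356, 0.38759, 0.50850, 0.46439
Sum of the 8 terms: H(X,Y) = 2.7111 bits

Marginal of Y (column sums):
  P(Y=0) = 1/6 + 1/30 = 1/5
  P(Y=1) = 1/15 + 2/15 = 1/5
  P(Y=2) = 1/30 + 4/15 = 3/10
  P(Y=3) = 1/10 + 1/5 = 3/10
H(Y) = -[(1/5)·log₂(1/5) + (1/5)·log₂(1/5) + (3/10)·log₂(3/10) + (3/10)·log₂(3/10)]
  = 0.46439 + 0.46439 + 0.52109 + 0.52109 = 1.9710 bits

H(X|Y) = H(X,Y) - H(Y) = 2.7111 - 1.9710 = 0.7401 bits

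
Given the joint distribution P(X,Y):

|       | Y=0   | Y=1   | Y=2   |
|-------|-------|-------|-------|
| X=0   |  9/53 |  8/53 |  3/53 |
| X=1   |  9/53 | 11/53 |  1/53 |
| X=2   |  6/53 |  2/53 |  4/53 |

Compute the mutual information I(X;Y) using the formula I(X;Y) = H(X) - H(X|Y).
0.0940 bits

I(X;Y) = H(X) - H(X|Y)

Marginal of X (row sums):
  P(X=0) = 9/53 + 8/53 + 3/53 = 20/53
  P(X=1) = 9/53 + 11/53 + 1/53 = 21/53
  P(X=2) = 6/53 + 2/53 + 4/53 = 12/53
H(X) = -[(20/53)·log₂(20/53) + (21/53)·log₂(21/53) + (12/53)·log₂(12/53)]
  = 0.53056 + 0.52920 + 0.48520 = 1.5450 bits

Marginal of Y (column sums):
  P(Y=0) = 9/53 + 9/53 + 6/53 = 24/53
  P(Y=1) = 8/53 + 11/53 + 2/53 = 21/53
  P(Y=2) = 3/53 + 1/53 + 4/53 = 8/53
H(X|Y) = Σ_y P(y)·H(X|Y=y):
  Y=0: P(Y=0) = 24/53, P(X|Y=0) = (3/8, 3/8, 1/4) → H(X|Y=0) = 1.56128
  Y=1: P(Y=1) = 21/53, P(X|Y=1) = (8/21, 11/21, 2/21) → H(X|Y=1) = 1.34214
  Y=2: P(Y=2) = 8/53, P(X|Y=2) = (3/8, 1/8, 1/2) → H(X|Y=2) = 1.40564
H(X|Y) = (24/53)·1.56128 + (21/53)·1.34214 + (8/53)·1.40564 = 1.4510 bits

I(X;Y) = H(X) - H(X|Y) = 1.5450 - 1.4510 = 0.0940 bits

Cross-check via I(X;Y) = H(X) + H(Y) - H(X,Y): computing H(Y) from the column sums and H(X,Y) from the 9 cells in the same way gives H(Y) = 1.4585 bits and H(X,Y) = 2.9095 bits, so
I(X;Y) = 1.5450 + 1.4585 - 2.9095 = 0.0940 bits ✓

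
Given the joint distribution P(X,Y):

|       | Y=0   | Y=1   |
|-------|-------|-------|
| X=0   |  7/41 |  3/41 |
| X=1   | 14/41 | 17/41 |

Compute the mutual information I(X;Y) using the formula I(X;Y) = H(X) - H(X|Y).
0.0336 bits

I(X;Y) = H(X) - H(X|Y)

Marginal of X (row sums):
  P(X=0) = 7/41 + 3/41 = 10/41
  P(X=1) = 14/41 + 17/41 = 31/41
H(X) = -[(10/41)·log₂(10/41) + (31/41)·log₂(31/41)]
  = 0.49649 + 0.30498 = 0.80147 bits

Marginal of Y (column sums):
  P(Y=0) = 7/41 + 14/41 = 21/41
  P(Y=1) = 3/41 + 17/41 = 20/41
H(X|Y) = Σ_y P(y)·H(X|Y=y):
  Y=0: P(Y=0) = 21/41, P(X|Y=0) = (1/3, 2/3) → H(X|Y=0) = 0.91830
  Y=1: P(Y=1) = 20/41, P(X|Y=1) = (3/20, 17/20) → H(X|Y=1) = 0.60984
H(X|Y) = (21/41)·0.91830 + (20/41)·0.60984 = 0.76783 bits

I(X;Y) = H(X) - H(X|Y) = 0.80147 - 0.76783 = 0.0336 bits

Cross-check via I(X;Y) = H(X) + H(Y) - H(X,Y): computing H(Y) from the column sums and H(X,Y) from the 4 cells in the same way gives H(Y) = 0.99957 bits and H(X,Y) = 1.76740 bits, so
I(X;Y) = 0.80147 + 0.99957 - 1.76740 = 0.0336 bits ✓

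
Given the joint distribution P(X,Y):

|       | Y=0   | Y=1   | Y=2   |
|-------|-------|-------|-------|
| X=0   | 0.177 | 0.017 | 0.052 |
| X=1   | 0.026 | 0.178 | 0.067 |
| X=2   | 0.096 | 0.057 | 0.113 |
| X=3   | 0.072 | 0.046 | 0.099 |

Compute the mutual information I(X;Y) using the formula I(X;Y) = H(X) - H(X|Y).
0.2450 bits

I(X;Y) = H(X) - H(X|Y)

Marginal of X (row sums):
  P(X=0) = 0.177 + 0.017 + 0.052 = 0.246
  P(X=1) = 0.026 + 0.178 + 0.067 = 0.271
  P(X=2) = 0.096 + 0.057 + 0.113 = 0.266
  P(X=3) = 0.072 + 0.046 + 0.099 = 0.217
H(X) = -[0.246·log₂(0.246) + 0.271·log₂(0.271) + 0.266·log₂(0.266) + 0.217·log₂(0.217)]
  = 0.49772 + 0.51047 + 0.50819 + 0.47832 = 1.9947 bits

Marginal of Y (column sums):
  P(Y=0) = 0.177 + 0.026 + 0.096 + 0.072 = 0.371
  P(Y=1) = 0.017 + 0.178 + 0.057 + 0.046 = 0.298
  P(Y=2) = 0.052 + 0.067 + 0.113 + 0.099 = 0.331
H(X|Y) = Σ_y P(y)·H(X|Y=y):
  Y=0: P(Y=0) = 0.371, P(X|Y=0) = (177/371, 26/371, 96/371, 72/371) → H(X|Y=0) = 1.74183
  Y=1: P(Y=1) = 0.298, P(X|Y=1) = (17/298, 89/149, 57/298, 23/149) → H(X|Y=1) = 1.55230
  Y=2: P(Y=2) = 0.331, P(X|Y=2) = (52/331, 67/331, 113/331, 99/331) → H(X|Y=2) = 1.93613
H(X|Y) = 0.371·1.74183 + 0.298·1.55230 + 0.331·1.93613 = 1.7497 bits

I(X;Y) = H(X) - H(X|Y) = 1.9947 - 1.7497 = 0.2450 bits

Cross-check via I(X;Y) = H(X) + H(Y) - H(X,Y): computing H(Y) from the column sums and H(X,Y) from the 12 cells in the same way gives H(Y) = 1.5792 bits and H(X,Y) = 3.3289 bits, so
I(X;Y) = 1.9947 + 1.5792 - 3.3289 = 0.2450 bits ✓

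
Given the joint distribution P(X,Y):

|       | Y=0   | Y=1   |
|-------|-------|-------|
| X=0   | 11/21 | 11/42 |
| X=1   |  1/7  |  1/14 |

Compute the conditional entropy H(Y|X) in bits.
0.9183 bits

H(Y|X) = H(X,Y) - H(X)

H(X,Y) = -Σ_{x,y} P(x,y) log₂ P(x,y). Per-cell terms -P(x,y)·log₂P(x,y):
  X=0: 0.48865, 0.50623
  X=1: 0.40105, 0.27195
Sum of the 4 terms: H(X,Y) = 1.6679 bits

Marginal of X (row sums):
  P(X=0) = 11/21 + 11/42 = 11/14
  P(X=1) = 1/7 + 1/14 = 3/14
H(X) = -[(11/14)·log₂(11/14) + (3/14)·log₂(3/14)]
  = 0.27337 + 0.47623 = 0.7496 bits

H(Y|X) = H(X,Y) - H(X) = 1.6679 - 0.7496 = 0.9183 bits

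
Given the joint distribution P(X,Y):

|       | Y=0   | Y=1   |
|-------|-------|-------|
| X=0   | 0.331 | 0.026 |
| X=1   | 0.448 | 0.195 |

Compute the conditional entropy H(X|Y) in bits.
0.8818 bits

H(X|Y) = H(X,Y) - H(Y)

H(X,Y) = -Σ_{x,y} P(x,y) log₂ P(x,y). Per-cell terms -P(x,y)·log₂P(x,y):
  X=0: 0.5280, 0.1369
  X=1: 0.5190, 0.4599
Sum of the 4 terms: H(X,Y) = 1.6438 bits

Marginal of Y (column sums):
  P(Y=0) = 0.331 + 0.448 = 0.779
  P(Y=1) = 0.026 + 0.195 = 0.221
H(Y) = -[0.779·log₂(0.779) + 0.221·log₂(0.221)]
  = 0.2807 + 0.4813 = 0.7620 bits

H(X|Y) = H(X,Y) - H(Y) = 1.6438 - 0.7620 = 0.8818 bits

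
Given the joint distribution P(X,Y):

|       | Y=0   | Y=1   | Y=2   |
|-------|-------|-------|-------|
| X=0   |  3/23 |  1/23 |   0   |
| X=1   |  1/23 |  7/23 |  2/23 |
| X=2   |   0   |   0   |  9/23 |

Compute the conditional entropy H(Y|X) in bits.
0.6440 bits

H(Y|X) = H(X,Y) - H(X)

H(X,Y) = -Σ_{x,y} P(x,y) log₂ P(x,y). Per-cell terms -P(x,y)·log₂P(x,y):
  X=0: 0.3832956, 0.1966766, 0.0000000
  X=1: 0.1966766, 0.5223239, 0.3063967
  X=2: 0.0000000, 0.0000000, 0.5296840
  (cells with P = 0 contribute 0)
Sum of the 9 terms: H(X,Y) = 2.135053 bits

Marginal of X (row sums):
  P(X=0) = 3/23 + 1/23 + 0 = 4/23
  P(X=1) = 1/23 + 7/23 + 2/23 = 10/23
  P(X=2) = 0 + 0 + 9/23 = 9/23
H(X) = -[(4/23)·log₂(4/23) + (10/23)·log₂(10/23) + (9/23)·log₂(9/23)]
  = 0.4388803 + 0.5224495 + 0.5296840 = 1.491014 bits

H(Y|X) = H(X,Y) - H(X) = 2.135053 - 1.491014 = 0.6440 bits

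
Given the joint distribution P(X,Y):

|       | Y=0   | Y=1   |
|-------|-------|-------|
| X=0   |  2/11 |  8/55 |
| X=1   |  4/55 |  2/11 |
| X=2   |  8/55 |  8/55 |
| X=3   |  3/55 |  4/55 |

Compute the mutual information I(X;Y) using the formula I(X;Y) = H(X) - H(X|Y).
0.0337 bits

I(X;Y) = H(X) - H(X|Y)

Marginal of X (row sums):
  P(X=0) = 2/11 + 8/55 = 18/55
  P(X=1) = 4/55 + 2/11 = 14/55
  P(X=2) = 8/55 + 8/55 = 16/55
  P(X=3) = 3/55 + 4/55 = 7/55
H(X) = -[(18/55)·log₂(18/55) + (14/55)·log₂(14/55) + (16/55)·log₂(16/55) + (7/55)·log₂(7/55)]
  = 0.5274 + 0.5025 + 0.5182 + 0.3785 = 1.9266 bits

Marginal of Y (column sums):
  P(Y=0) = 2/11 + 4/55 + 8/55 + 3/55 = 5/11
  P(Y=1) = 8/55 + 2/11 + 8/55 + 4/55 = 6/11
H(X|Y) = Σ_y P(y)·H(X|Y=y):
  Y=0: P(Y=0) = 5/11, P(X|Y=0) = (2/5, 4/25, 8/25, 3/25) → H(X|Y=0) = 1.8449
  Y=1: P(Y=1) = 6/11, P(X|Y=1) = (4/15, 1/3, 4/15, 2/15) → H(X|Y=1) = 1.9329
H(X|Y) = (5/11)·1.8449 + (6/11)·1.9329 = 1.8929 bits

I(X;Y) = H(X) - H(X|Y) = 1.9266 - 1.8929 = 0.0337 bits

Cross-check via I(X;Y) = H(X) + H(Y) - H(X,Y): computing H(Y) from the column sums and H(X,Y) from the 8 cells in the same way gives H(Y) = 0.9940 bits and H(X,Y) = 2.8869 bits, so
I(X;Y) = 1.9266 + 0.9940 - 2.8869 = 0.0337 bits ✓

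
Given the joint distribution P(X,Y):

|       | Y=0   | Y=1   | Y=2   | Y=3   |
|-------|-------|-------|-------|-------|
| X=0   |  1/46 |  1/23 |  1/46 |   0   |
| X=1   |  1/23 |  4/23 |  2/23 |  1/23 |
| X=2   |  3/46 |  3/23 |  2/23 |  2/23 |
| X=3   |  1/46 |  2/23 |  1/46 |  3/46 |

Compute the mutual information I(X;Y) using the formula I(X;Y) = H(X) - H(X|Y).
0.0706 bits

I(X;Y) = H(X) - H(X|Y)

Marginal of X (row sums):
  P(X=0) = 1/46 + 1/23 + 1/46 + 0 = 2/23
  P(X=1) = 1/23 + 4/23 + 2/23 + 1/23 = 8/23
  P(X=2) = 3/46 + 3/23 + 2/23 + 2/23 = 17/46
  P(X=3) = 1/46 + 2/23 + 1/46 + 3/46 = 9/46
H(X) = -[(2/23)·log₂(2/23) + (8/23)·log₂(8/23) + (17/46)·log₂(17/46) + (9/46)·log₂(9/46)]
  = 0.306397 + 0.529935 + 0.530732 + 0.460494 = 1.82756 bits

Marginal of Y (column sums):
  P(Y=0) = 1/46 + 1/23 + 3/46 + 1/46 = 7/46
  P(Y=1) = 1/23 + 4/23 + 3/23 + 2/23 = 10/23
  P(Y=2) = 1/46 + 2/23 + 2/23 + 1/46 = 5/23
  P(Y=3) = 0 + 1/23 + 2/23 + 3/46 = 9/46
H(X|Y) = Σ_y P(y)·H(X|Y=y):
  Y=0: P(Y=0) = 7/46, P(X|Y=0) = (1/7, 2/7, 3/7, 1/7) → H(X|Y=0) = 1.842371
  Y=1: P(Y=1) = 10/23, P(X|Y=1) = (1/10, 2/5, 3/10, 1/5) → H(X|Y=1) = 1.846439
  Y=2: P(Y=2) = 5/23, P(X|Y=2) = (1/10, 2/5, 2/5, 1/10) → H(X|Y=2) = 1.721928
  Y=3: P(Y=3) = 9/46, P(X|Y=3) = (0, 2/9, 4/9, 1/3) → H(X|Y=3) = 1.530493
H(X|Y) = (7/46)·1.842371 + (10/23)·1.846439 + (5/23)·1.721928 + (9/46)·1.530493 = 1.75694 bits

I(X;Y) = H(X) - H(X|Y) = 1.82756 - 1.75694 = 0.0706 bits

Cross-check via I(X;Y) = H(X) + H(Y) - H(X,Y): computing H(Y) from the column sums and H(X,Y) from the 16 cells in the same way gives H(Y) = 1.87490 bits and H(X,Y) = 3.63183 bits, so
I(X;Y) = 1.82756 + 1.87490 - 3.63183 = 0.0706 bits ✓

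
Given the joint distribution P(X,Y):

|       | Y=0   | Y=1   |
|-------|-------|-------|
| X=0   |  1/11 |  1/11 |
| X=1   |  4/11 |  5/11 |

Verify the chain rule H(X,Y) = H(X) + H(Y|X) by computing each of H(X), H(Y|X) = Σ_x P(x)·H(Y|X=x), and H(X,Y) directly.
H(X) = 0.6840 bits, H(Y|X) = 0.9927 bits, H(X,Y) = 1.6767 bits

Marginal of X (row sums):
  P(X=0) = 1/11 + 1/11 = 2/11
  P(X=1) = 4/11 + 5/11 = 9/11
H(X) = -[(2/11)·log₂(2/11) + (9/11)·log₂(9/11)]
  = 0.44717 + 0.23687 = 0.6840 bits

H(Y|X) = Σ_x P(x)·H(Y|X=x):
  X=0: P(X=0) = 2/11, P(Y|X=0) = (1/2, 1/2) → H(Y|X=0) = 1.00000
  X=1: P(X=1) = 9/11, P(Y|X=1) = (4/9, 5/9) → H(Y|X=1) = 0.99108
H(Y|X) = (2/11)·1.00000 + (9/11)·0.99108 = 0.9927 bits

H(X,Y) = -Σ_{x,y} P(x,y) log₂ P(x,y). Per-cell terms -P(x,y)·log₂P(x,y):
  X=0: 0.31449, 0.31449
  X=1: 0.53070, 0.51705
Sum of the 4 terms: H(X,Y) = 1.6767 bits

Chain rule check:
  H(X) + H(Y|X) = 0.6840 + 0.9927 = 1.6767 bits
  H(X,Y) = 1.6767 bits
✓ Chain rule verified.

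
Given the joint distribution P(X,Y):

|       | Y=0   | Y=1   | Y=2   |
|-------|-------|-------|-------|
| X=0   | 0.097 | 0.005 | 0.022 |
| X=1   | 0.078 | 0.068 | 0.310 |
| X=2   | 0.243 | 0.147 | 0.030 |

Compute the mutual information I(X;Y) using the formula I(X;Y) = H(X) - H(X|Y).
0.3382 bits

I(X;Y) = H(X) - H(X|Y)

Marginal of X (row sums):
  P(X=0) = 0.097 + 0.005 + 0.022 = 0.124
  P(X=1) = 0.078 + 0.068 + 0.310 = 0.456
  P(X=2) = 0.243 + 0.147 + 0.030 = 0.420
H(X) = -[0.124·log₂(0.124) + 0.456·log₂(0.456) + 0.420·log₂(0.420)]
  = 0.37344 + 0.51660 + 0.52565 = 1.4157 bits

Marginal of Y (column sums):
  P(Y=0) = 0.097 + 0.078 + 0.243 = 0.418
  P(Y=1) = 0.005 + 0.068 + 0.147 = 0.220
  P(Y=2) = 0.022 + 0.310 + 0.030 = 0.362
H(X|Y) = Σ_y P(y)·H(X|Y=y):
  Y=0: P(Y=0) = 0.418, P(X|Y=0) = (97/418, 39/209, 243/418) → H(X|Y=0) = 1.39592
  Y=1: P(Y=1) = 0.220, P(X|Y=1) = (1/44, 17/55, 147/220) → H(X|Y=1) = 1.03632
  Y=2: P(Y=2) = 0.362, P(X|Y=2) = (11/181, 155/181, 15/181) → H(X|Y=2) = 0.73489
H(X|Y) = 0.418·1.39592 + 0.220·1.03632 + 0.362·0.73489 = 1.0775 bits

I(X;Y) = H(X) - H(X|Y) = 1.4157 - 1.0775 = 0.3382 bits

Cross-check via I(X;Y) = H(X) + H(Y) - H(X,Y): computing H(Y) from the column sums and H(X,Y) from the 9 cells in the same way gives H(Y) = 1.5373 bits and H(X,Y) = 2.6148 bits, so
I(X;Y) = 1.4157 + 1.5373 - 2.6148 = 0.3382 bits ✓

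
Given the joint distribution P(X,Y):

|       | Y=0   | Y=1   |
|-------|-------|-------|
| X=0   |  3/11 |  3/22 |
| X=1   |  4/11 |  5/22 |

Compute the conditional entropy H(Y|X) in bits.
0.9437 bits

H(Y|X) = H(X,Y) - H(X)

H(X,Y) = -Σ_{x,y} P(x,y) log₂ P(x,y). Per-cell terms -P(x,y)·log₂P(x,y):
  X=0: 0.5112, 0.3920
  X=1: 0.5307, 0.4858
Sum of the 4 terms: H(X,Y) = 1.9197 bits

Marginal of X (row sums):
  P(X=0) = 3/11 + 3/22 = 9/22
  P(X=1) = 4/11 + 5/22 = 13/22
H(X) = -[(9/22)·log₂(9/22) + (13/22)·log₂(13/22)]
  = 0.5275 + 0.4485 = 0.9760 bits

H(Y|X) = H(X,Y) - H(X) = 1.9197 - 0.9760 = 0.9437 bits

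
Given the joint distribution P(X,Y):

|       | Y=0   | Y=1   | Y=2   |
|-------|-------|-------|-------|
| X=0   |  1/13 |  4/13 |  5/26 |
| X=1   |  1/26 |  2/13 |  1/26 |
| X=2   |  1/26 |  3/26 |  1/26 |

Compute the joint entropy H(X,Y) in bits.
2.7633 bits

H(X,Y) = -Σ_{x,y} P(x,y) log₂ P(x,y). Per-cell terms -P(x,y)·log₂P(x,y):
  X=0: 0.284649, 0.523212, 0.457406
  X=1: 0.180786, 0.415452, 0.180786
  X=2: 0.180786, 0.359478, 0.180786
Sum of the 9 terms: H(X,Y) = 2.7633 bits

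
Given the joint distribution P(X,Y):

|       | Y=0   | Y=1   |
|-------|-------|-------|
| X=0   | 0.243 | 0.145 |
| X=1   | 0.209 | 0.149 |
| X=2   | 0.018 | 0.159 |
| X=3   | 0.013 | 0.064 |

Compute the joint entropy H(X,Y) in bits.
2.6426 bits

H(X,Y) = -Σ_{x,y} P(x,y) log₂ P(x,y). Per-cell terms -P(x,y)·log₂P(x,y):
  X=0: 0.49596, 0.40395
  X=1: 0.47201, 0.40925
  X=2: 0.10433, 0.42181
  X=3: 0.08145, 0.25381
Sum of the 8 terms: H(X,Y) = 2.6426 bits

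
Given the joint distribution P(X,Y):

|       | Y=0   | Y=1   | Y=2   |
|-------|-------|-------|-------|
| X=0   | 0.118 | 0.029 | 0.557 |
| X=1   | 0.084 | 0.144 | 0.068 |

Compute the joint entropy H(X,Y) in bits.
1.9487 bits

H(X,Y) = -Σ_{x,y} P(x,y) log₂ P(x,y). Per-cell terms -P(x,y)·log₂P(x,y):
  X=0: 0.36381, 0.14813, 0.47025
  X=1: 0.30017, 0.40260, 0.26373
Sum of the 6 terms: H(X,Y) = 1.9487 bits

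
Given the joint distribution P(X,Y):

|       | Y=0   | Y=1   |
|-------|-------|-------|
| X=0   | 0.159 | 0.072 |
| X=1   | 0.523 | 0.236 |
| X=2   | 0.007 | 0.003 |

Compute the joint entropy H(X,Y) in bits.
1.7511 bits

H(X,Y) = -Σ_{x,y} P(x,y) log₂ P(x,y). Per-cell terms -P(x,y)·log₂P(x,y):
  X=0: 0.421811, 0.273302
  X=1: 0.489066, 0.491621
  X=2: 0.050109, 0.025142
Sum of the 6 terms: H(X,Y) = 1.7511 bits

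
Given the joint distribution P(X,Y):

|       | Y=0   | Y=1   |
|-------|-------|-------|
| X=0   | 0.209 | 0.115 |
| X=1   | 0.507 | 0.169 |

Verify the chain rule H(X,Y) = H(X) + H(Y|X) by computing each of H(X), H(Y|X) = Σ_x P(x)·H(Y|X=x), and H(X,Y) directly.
H(X) = 0.9087 bits, H(Y|X) = 0.8525 bits, H(X,Y) = 1.7611 bits

Marginal of X (row sums):
  P(X=0) = 0.209 + 0.115 = 0.324
  P(X=1) = 0.507 + 0.169 = 0.676
H(X) = -[0.324·log₂(0.324) + 0.676·log₂(0.676)]
  = 0.5268 + 0.3819 = 0.9087 bits

H(Y|X) = Σ_x P(x)·H(Y|X=x):
  X=0: P(X=0) = 0.324, P(Y|X=0) = (209/324, 115/324) → H(Y|X=0) = 0.9384
  X=1: P(X=1) = 0.676, P(Y|X=1) = (3/4, 1/4) → H(Y|X=1) = 0.8113
H(Y|X) = 0.324·0.9384 + 0.676·0.8113 = 0.8525 bits

H(X,Y) = -Σ_{x,y} P(x,y) log₂ P(x,y). Per-cell terms -P(x,y)·log₂P(x,y):
  X=0: 0.4720, 0.3588
  X=1: 0.4968, 0.4335
Sum of the 4 terms: H(X,Y) = 1.7611 bits

Chain rule check:
  H(X) + H(Y|X) = 0.9087 + 0.8525 = 1.7612 bits
  H(X,Y) = 1.7611 bits
✓ Chain rule verified (Δ = 0.0001 is 4-dp rounding noise: each of the three values was rounded independently).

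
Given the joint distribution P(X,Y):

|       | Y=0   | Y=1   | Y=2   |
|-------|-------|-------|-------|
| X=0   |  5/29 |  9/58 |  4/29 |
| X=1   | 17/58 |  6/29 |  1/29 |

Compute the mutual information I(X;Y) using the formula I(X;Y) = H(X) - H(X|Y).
0.0727 bits

I(X;Y) = H(X) - H(X|Y)

Marginal of X (row sums):
  P(X=0) = 5/29 + 9/58 + 4/29 = 27/58
  P(X=1) = 17/58 + 6/29 + 1/29 = 31/58
H(X) = -[(27/58)·log₂(27/58) + (31/58)·log₂(31/58)]
  = 0.5135 + 0.4831 = 0.9966 bits

Marginal of Y (column sums):
  P(Y=0) = 5/29 + 17/58 = 27/58
  P(Y=1) = 9/58 + 6/29 = 21/58
  P(Y=2) = 4/29 + 1/29 = 5/29
H(X|Y) = Σ_y P(y)·H(X|Y=y):
  Y=0: P(Y=0) = 27/58, P(X|Y=0) = (10/27, 17/27) → H(X|Y=0) = 0.9510
  Y=1: P(Y=1) = 21/58, P(X|Y=1) = (3/7, 4/7) → H(X|Y=1) = 0.9852
  Y=2: P(Y=2) = 5/29, P(X|Y=2) = (4/5, 1/5) → H(X|Y=2) = 0.7219
H(X|Y) = (27/58)·0.9510 + (21/58)·0.9852 + (5/29)·0.7219 = 0.9239 bits

I(X;Y) = H(X) - H(X|Y) = 0.9966 - 0.9239 = 0.0727 bits

Cross-check via I(X;Y) = H(X) + H(Y) - H(X,Y): computing H(Y) from the column sums and H(X,Y) from the 6 cells in the same way gives H(Y) = 1.4814 bits and H(X,Y) = 2.4053 bits, so
I(X;Y) = 0.9966 + 1.4814 - 2.4053 = 0.0727 bits ✓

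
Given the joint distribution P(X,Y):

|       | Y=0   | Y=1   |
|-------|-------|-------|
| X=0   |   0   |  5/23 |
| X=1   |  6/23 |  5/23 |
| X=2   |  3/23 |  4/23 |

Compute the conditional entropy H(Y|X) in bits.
0.7753 bits

H(Y|X) = H(X,Y) - H(X)

H(X,Y) = -Σ_{x,y} P(x,y) log₂ P(x,y). Per-cell terms -P(x,y)·log₂P(x,y):
  X=0: 0.000000, 0.478616
  X=1: 0.505722, 0.478616
  X=2: 0.383296, 0.438880
  (cells with P = 0 contribute 0)
Sum of the 6 terms: H(X,Y) = 2.28513 bits

Marginal of X (row sums):
  P(X=0) = 0 + 5/23 = 5/23
  P(X=1) = 6/23 + 5/23 = 11/23
  P(X=2) = 3/23 + 4/23 = 7/23
H(X) = -[(5/23)·log₂(5/23) + (11/23)·log₂(11/23) + (7/23)·log₂(7/23)]
  = 0.478616 + 0.508932 + 0.522324 = 1.50987 bits

H(Y|X) = H(X,Y) - H(X) = 2.28513 - 1.50987 = 0.7753 bits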